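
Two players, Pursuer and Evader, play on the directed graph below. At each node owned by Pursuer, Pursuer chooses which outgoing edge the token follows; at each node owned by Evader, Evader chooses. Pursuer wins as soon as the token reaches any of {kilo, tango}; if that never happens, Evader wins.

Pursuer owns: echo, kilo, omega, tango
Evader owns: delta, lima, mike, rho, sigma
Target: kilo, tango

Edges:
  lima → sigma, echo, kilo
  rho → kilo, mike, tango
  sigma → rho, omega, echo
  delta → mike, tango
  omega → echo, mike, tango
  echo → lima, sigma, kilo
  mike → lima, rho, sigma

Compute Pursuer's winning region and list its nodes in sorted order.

echo, kilo, omega, tango

A0 = {kilo, tango}
A1: add {echo, omega} — omega (Pursuer) has omega→tango; echo (Pursuer) has echo→kilo.
A2 = A1; e.g. lima (Evader) can still go to sigma. Fixed point.
Pursuer's winning region = {echo, kilo, omega, tango}.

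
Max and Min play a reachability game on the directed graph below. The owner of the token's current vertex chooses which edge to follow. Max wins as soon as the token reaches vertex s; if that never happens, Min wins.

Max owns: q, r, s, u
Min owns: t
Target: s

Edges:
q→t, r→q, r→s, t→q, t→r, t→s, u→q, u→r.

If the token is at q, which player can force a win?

Min

A0 = {s}
A1: add {r} — r (Max) has r→s.
A2: add {u} — u (Max) has u→r.
A3 = A2; e.g. q (Max) has no edge into A2. Fixed point.
q never enters the attractor, so Min can avoid the target forever.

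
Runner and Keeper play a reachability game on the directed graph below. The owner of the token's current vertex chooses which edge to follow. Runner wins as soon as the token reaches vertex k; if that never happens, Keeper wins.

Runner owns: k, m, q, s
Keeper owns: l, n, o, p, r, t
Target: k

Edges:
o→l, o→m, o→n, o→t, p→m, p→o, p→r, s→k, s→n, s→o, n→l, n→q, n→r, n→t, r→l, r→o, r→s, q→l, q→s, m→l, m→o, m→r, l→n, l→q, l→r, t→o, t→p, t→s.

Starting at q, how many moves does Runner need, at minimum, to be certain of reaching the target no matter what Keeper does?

A0 = {k}
A1: add {s} — s (Runner) has s→k.
A2: add {q} — q (Runner) has q→s.
A3 = A2; e.g. l (Keeper) can still go to n. Fixed point.
q enters the attractor at level 2, so Runner can force the target in 2 moves from there.

2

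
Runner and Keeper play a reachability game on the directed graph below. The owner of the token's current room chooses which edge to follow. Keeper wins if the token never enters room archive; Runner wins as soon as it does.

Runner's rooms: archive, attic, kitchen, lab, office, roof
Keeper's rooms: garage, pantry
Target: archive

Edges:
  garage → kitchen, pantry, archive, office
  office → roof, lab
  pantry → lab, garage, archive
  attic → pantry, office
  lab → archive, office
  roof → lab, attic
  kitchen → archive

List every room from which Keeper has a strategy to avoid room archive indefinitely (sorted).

garage, pantry

A0 = {archive}
A1: add {kitchen, lab} — lab (Runner) has lab→archive; kitchen (Runner) has kitchen→archive.
A2: add {office, roof} — roof (Runner) has roof→lab; office (Runner) has office→lab.
A3: add {attic} — attic (Runner) has attic→office.
A4 = A3; e.g. garage (Keeper) can still go to pantry. Fixed point.
Runner's attractor = {archive, attic, kitchen, lab, office, roof}; Keeper avoids the target exactly from the complement.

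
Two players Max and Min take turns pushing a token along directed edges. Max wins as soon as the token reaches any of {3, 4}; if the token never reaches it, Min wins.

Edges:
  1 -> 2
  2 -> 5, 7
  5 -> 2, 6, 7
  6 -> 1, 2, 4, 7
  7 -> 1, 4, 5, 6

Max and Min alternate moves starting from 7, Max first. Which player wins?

Track states (vertex, player-to-move).
A0 = {(3,Max), (3,Min), (4,Max), (4,Min)}
A1: add {(6,Max), (7,Max)}.
(7,Max) ∈ A1 ⇒ Max forces the target.

Max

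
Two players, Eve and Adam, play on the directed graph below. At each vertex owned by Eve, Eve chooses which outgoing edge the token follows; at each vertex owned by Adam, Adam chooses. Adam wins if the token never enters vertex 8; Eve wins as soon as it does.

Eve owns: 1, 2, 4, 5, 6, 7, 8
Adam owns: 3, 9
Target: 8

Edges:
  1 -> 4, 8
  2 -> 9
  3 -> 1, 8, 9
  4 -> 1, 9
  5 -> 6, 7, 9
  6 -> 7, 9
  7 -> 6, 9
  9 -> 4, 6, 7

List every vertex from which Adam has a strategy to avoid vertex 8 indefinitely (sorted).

A0 = {8}
A1: add {1} — 1 (Eve) has 1→8.
A2: add {4} — 4 (Eve) has 4→1.
A3 = A2; e.g. 2 (Eve) has no edge into A2. Fixed point.
Eve's attractor = {1, 4, 8}; Adam avoids the target exactly from the complement.

2, 3, 5, 6, 7, 9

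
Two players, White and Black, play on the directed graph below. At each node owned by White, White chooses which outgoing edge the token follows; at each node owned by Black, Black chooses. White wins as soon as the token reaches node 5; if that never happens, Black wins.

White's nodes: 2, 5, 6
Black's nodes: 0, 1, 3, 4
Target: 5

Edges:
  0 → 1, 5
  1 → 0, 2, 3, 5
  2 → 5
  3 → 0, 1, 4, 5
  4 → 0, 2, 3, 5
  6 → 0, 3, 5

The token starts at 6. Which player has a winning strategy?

White

A0 = {5}
A1: add {2, 6} — 2 (White) has 2→5; 6 (White) has 6→5.
A2 = A1; e.g. 0 (Black) can still go to 1. Fixed point.
6 ∈ A1, so White can force the target.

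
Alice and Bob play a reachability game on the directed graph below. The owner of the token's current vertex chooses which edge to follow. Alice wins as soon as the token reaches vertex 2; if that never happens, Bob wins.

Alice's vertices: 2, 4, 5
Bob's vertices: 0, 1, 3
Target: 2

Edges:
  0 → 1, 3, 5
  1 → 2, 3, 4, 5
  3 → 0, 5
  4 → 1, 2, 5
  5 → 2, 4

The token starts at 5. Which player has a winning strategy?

A0 = {2}
A1: add {4, 5} — 4 (Alice) has 4→2; 5 (Alice) has 5→2.
A2 = A1; e.g. 0 (Bob) can still go to 1. Fixed point.
5 ∈ A1, so Alice can force the target.

Alice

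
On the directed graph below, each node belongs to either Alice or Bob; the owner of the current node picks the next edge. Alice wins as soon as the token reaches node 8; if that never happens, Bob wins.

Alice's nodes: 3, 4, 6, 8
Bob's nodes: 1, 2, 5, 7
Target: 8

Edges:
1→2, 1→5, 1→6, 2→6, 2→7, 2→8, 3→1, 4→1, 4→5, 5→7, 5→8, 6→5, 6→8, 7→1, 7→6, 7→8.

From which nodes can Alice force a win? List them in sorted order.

6, 8

A0 = {8}
A1: add {6} — 6 (Alice) has 6→8.
A2 = A1; e.g. 1 (Bob) can still go to 2. Fixed point.
Alice's winning region = {6, 8}.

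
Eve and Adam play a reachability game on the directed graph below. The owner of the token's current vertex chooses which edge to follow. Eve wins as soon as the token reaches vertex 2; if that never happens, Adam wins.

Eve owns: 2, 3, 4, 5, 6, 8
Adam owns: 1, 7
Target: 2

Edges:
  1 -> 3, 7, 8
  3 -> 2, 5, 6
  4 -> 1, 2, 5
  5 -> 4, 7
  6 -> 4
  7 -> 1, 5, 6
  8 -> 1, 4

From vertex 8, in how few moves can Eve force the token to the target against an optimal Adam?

2

A0 = {2}
A1: add {3, 4} — 3 (Eve) has 3→2; 4 (Eve) has 4→2.
A2: add {5, 6, 8} — 5 (Eve) has 5→4; 6 (Eve) has 6→4; 8 (Eve) has 8→4.
A3 = A2; e.g. 1 (Adam) can still go to 7. Fixed point.
8 enters the attractor at level 2, so Eve can force the target in 2 moves from there.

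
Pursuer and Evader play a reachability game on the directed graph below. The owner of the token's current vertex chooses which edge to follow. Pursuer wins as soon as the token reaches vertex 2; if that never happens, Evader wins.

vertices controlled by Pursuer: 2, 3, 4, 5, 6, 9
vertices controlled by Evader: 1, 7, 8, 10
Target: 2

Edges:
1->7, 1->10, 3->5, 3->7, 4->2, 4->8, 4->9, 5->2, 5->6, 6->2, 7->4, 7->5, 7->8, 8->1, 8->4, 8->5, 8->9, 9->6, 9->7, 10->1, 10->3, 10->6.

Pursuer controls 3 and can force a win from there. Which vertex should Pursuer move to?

5

A0 = {2}
A1: add {4, 5, 6} — 4 (Pursuer) has 4→2; 5 (Pursuer) has 5→2; 6 (Pursuer) has 6→2.
A2: add {3, 9} — 3 (Pursuer) has 3→5; 9 (Pursuer) has 9→6.
A3 = A2; e.g. 1 (Evader) can still go to 7. Fixed point.
From 3, successor 5 is in the attractor (rank 1); the other successor 7 is not.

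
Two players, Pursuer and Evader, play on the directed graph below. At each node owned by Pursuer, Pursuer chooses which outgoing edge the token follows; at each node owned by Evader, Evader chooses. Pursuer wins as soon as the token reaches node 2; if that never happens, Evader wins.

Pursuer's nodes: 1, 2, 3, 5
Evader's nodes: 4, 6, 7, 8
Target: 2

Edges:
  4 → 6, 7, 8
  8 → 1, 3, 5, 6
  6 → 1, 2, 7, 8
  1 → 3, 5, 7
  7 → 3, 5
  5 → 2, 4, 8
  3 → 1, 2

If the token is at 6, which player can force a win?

A0 = {2}
A1: add {3, 5} — 3 (Pursuer) has 3→2; 5 (Pursuer) has 5→2.
A2: add {1, 7} — 1 (Pursuer) has 1→3; 7 (Evader): all of {3, 5} already in.
A3 = A2; e.g. 4 (Evader) can still go to 6. Fixed point.
6 never enters the attractor, so Evader can avoid the target forever.

Evader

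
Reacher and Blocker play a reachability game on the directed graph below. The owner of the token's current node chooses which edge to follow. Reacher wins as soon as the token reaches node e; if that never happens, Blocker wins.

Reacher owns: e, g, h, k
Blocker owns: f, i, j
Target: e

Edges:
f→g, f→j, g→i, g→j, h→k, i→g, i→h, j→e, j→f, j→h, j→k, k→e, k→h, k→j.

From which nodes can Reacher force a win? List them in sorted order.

A0 = {e}
A1: add {k} — k (Reacher) has k→e.
A2: add {h} — h (Reacher) has h→k.
A3 = A2; e.g. f (Blocker) can still go to g. Fixed point.
Reacher's winning region = {e, h, k}.

e, h, k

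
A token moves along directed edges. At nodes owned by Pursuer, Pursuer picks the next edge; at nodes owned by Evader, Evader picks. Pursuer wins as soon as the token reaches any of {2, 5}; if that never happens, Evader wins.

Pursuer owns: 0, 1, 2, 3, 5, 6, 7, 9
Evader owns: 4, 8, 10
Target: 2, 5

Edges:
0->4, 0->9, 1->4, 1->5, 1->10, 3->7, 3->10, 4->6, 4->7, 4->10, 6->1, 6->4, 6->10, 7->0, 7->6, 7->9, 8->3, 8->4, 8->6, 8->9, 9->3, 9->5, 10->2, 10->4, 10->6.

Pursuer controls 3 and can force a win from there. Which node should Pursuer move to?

A0 = {2, 5}
A1: add {1, 9} — 1 (Pursuer) has 1→5; 9 (Pursuer) has 9→5.
A2: add {0, 6, 7} — 0 (Pursuer) has 0→9; 6 (Pursuer) has 6→1; 7 (Pursuer) has 7→9.
A3: add {3} — 3 (Pursuer) has 3→7.
A4 = A3; e.g. 4 (Evader) can still go to 10. Fixed point.
From 3, successor 7 is in the attractor (rank 2); the other successor 10 is not.

7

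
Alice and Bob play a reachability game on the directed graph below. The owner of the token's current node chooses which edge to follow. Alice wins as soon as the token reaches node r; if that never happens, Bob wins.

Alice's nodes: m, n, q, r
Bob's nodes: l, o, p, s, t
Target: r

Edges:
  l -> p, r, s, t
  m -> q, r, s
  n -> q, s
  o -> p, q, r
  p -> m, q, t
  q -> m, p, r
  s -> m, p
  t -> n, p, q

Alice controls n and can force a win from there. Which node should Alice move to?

q

A0 = {r}
A1: add {m, q} — m (Alice) has m→r; q (Alice) has q→r.
A2: add {n} — n (Alice) has n→q.
A3 = A2; e.g. l (Bob) can still go to p. Fixed point.
From n, successor q is in the attractor (rank 1); the other successor s is not.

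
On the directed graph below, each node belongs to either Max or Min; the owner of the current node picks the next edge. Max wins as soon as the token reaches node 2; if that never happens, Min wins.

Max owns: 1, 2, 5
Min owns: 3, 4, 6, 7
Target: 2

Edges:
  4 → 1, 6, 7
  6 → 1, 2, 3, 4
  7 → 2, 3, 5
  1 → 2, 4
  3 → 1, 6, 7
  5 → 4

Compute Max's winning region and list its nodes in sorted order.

1, 2

A0 = {2}
A1: add {1} — 1 (Max) has 1→2.
A2 = A1; e.g. 3 (Min) can still go to 6. Fixed point.
Max's winning region = {1, 2}.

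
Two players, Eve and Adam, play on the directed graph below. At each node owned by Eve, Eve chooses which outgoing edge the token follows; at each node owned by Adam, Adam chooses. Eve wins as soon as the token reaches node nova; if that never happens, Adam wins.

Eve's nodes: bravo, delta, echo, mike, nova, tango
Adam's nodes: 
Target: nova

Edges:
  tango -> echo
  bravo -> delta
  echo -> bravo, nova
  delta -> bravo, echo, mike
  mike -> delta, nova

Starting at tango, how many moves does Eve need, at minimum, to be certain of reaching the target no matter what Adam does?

A0 = {nova}
A1: add {echo, mike} — echo (Eve) has echo→nova; mike (Eve) has mike→nova.
A2: add {delta, tango} — tango (Eve) has tango→echo; delta (Eve) has delta→echo.
tango enters the attractor at level 2, so Eve can force the target in 2 moves from there.

2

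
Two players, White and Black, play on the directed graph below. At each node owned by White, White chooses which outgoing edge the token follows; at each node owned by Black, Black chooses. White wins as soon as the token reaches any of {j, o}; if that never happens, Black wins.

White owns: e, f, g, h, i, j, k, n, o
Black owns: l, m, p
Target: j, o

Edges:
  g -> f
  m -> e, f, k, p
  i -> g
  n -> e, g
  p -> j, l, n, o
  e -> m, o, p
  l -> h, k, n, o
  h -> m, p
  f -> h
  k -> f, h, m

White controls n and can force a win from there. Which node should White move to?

A0 = {j, o}
A1: add {e} — e (White) has e→o.
A2: add {n} — n (White) has n→e.
A3 = A2; e.g. f (White) has no edge into A2. Fixed point.
From n, successor e is in the attractor (rank 1); the other successor g is not.

e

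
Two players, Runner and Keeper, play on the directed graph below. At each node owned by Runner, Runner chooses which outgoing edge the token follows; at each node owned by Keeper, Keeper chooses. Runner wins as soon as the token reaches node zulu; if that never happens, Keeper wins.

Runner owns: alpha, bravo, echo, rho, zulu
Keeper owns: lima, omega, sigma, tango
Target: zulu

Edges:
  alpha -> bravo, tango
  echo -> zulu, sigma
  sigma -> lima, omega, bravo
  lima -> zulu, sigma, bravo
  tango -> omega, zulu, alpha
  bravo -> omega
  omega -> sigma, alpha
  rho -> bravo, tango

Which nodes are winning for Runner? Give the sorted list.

A0 = {zulu}
A1: add {echo} — echo (Runner) has echo→zulu.
A2 = A1; e.g. lima (Keeper) can still go to sigma. Fixed point.
Runner's winning region = {echo, zulu}.

echo, zulu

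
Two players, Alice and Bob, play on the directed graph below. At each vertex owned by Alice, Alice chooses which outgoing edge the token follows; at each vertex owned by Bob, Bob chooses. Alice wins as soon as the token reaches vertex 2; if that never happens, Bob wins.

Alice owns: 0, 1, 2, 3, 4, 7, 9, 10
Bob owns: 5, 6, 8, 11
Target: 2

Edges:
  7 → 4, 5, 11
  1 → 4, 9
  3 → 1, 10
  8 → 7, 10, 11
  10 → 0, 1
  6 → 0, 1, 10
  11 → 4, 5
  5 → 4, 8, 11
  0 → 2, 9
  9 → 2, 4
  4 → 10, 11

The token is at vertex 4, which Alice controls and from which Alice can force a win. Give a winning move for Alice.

A0 = {2}
A1: add {0, 9} — 0 (Alice) has 0→2; 9 (Alice) has 9→2.
A2: add {1, 10} — 1 (Alice) has 1→9; 10 (Alice) has 10→0.
A3: add {3, 4, 6} — 3 (Alice) has 3→1; 4 (Alice) has 4→10; 6 (Bob): all of {0, 1, 10} already in.
A4: add {7} — 7 (Alice) has 7→4.
A5 = A4; e.g. 5 (Bob) can still go to 8. Fixed point.
From 4, successor 10 is in the attractor (rank 2); the other successor 11 is not.

10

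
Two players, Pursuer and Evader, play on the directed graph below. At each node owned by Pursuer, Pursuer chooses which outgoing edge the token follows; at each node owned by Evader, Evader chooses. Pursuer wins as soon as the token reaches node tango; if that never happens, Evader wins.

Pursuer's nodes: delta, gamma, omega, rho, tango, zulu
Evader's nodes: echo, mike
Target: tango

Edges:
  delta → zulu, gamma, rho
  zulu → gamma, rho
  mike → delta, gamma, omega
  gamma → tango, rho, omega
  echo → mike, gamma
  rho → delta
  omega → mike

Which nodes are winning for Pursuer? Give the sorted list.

delta, gamma, rho, tango, zulu

A0 = {tango}
A1: add {gamma} — gamma (Pursuer) has gamma→tango.
A2: add {delta, zulu} — delta (Pursuer) has delta→gamma; zulu (Pursuer) has zulu→gamma.
A3: add {rho} — rho (Pursuer) has rho→delta.
A4 = A3; e.g. mike (Evader) can still go to omega. Fixed point.
Pursuer's winning region = {delta, gamma, rho, tango, zulu}.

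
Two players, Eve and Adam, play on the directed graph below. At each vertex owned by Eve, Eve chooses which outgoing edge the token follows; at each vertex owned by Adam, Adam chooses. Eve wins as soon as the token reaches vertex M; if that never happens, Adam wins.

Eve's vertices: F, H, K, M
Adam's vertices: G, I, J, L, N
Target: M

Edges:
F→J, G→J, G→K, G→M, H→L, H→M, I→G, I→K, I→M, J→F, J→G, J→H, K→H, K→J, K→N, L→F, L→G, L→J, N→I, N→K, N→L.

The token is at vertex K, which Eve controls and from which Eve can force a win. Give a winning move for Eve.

H

A0 = {M}
A1: add {H} — H (Eve) has H→M.
A2: add {K} — K (Eve) has K→H.
A3 = A2; e.g. F (Eve) has no edge into A2. Fixed point.
From K, successor H is in the attractor (rank 1); the other successors J, N are not.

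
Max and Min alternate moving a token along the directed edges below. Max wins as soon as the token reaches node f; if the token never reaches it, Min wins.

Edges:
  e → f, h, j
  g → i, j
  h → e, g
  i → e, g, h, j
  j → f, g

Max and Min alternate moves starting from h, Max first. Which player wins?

Min

Track states (vertex, player-to-move).
A0 = {(f,Max), (f,Min)}
A1: add {(e,Max), (j,Max)}.
A2 = A1; e.g. (e,Min) stays out. (h,Max) never enters ⇒ Min avoids the target.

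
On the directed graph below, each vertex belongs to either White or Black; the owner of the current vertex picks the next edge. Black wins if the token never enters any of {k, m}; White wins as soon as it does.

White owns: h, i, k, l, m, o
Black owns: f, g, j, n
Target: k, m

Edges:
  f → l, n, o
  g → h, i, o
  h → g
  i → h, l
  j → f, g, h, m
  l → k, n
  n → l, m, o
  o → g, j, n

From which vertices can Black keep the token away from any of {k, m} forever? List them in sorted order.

f, g, h, j, n, o

A0 = {k, m}
A1: add {l} — l (White) has l→k.
A2: add {i} — i (White) has i→l.
A3 = A2; e.g. f (Black) can still go to n. Fixed point.
White's attractor = {i, k, l, m}; Black avoids the target exactly from the complement.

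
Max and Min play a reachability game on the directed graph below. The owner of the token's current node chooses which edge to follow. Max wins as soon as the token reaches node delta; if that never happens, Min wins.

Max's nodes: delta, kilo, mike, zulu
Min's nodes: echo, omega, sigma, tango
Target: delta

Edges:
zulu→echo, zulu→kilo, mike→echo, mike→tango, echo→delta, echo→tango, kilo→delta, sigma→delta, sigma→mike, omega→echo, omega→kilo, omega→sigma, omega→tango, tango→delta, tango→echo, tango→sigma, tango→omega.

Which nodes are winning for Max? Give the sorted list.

A0 = {delta}
A1: add {kilo} — kilo (Max) has kilo→delta.
A2: add {zulu} — zulu (Max) has zulu→kilo.
A3 = A2; e.g. mike (Max) has no edge into A2. Fixed point.
Max's winning region = {delta, kilo, zulu}.

delta, kilo, zulu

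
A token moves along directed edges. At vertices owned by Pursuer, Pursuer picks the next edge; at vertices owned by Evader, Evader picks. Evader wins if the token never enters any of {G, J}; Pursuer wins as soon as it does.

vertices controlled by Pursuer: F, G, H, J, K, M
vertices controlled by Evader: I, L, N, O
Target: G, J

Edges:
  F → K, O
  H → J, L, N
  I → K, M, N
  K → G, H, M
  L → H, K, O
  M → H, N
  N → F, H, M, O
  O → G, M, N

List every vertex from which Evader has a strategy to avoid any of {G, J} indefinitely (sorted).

A0 = {G, J}
A1: add {H, K} — H (Pursuer) has H→J; K (Pursuer) has K→G.
A2: add {F, M} — F (Pursuer) has F→K; M (Pursuer) has M→H.
A3 = A2; e.g. I (Evader) can still go to N. Fixed point.
Pursuer's attractor = {F, G, H, J, K, M}; Evader avoids the target exactly from the complement.

I, L, N, O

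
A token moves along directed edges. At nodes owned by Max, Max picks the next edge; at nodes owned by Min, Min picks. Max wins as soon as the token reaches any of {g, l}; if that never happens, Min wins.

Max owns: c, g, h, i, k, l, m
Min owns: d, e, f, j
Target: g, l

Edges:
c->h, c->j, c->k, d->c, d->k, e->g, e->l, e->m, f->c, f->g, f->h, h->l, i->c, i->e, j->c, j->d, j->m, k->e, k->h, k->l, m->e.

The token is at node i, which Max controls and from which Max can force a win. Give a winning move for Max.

A0 = {g, l}
A1: add {h, k} — h (Max) has h→l; k (Max) has k→l.
A2: add {c} — c (Max) has c→h.
A3: add {d, f, i} — d (Min): all of {c, k} already in; f (Min): all of {c, g, h} already in; i (Max) has i→c.
A4 = A3; e.g. e (Min) can still go to m. Fixed point.
From i, successor c is in the attractor (rank 2); the other successor e is not.

c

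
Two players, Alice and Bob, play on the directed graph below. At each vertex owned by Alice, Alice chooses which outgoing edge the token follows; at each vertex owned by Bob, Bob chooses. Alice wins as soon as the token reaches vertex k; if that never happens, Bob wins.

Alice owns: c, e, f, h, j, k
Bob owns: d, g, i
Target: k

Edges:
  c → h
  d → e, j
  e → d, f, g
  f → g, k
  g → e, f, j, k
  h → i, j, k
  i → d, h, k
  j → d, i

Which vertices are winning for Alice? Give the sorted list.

c, e, f, h, k

A0 = {k}
A1: add {f, h} — f (Alice) has f→k; h (Alice) has h→k.
A2: add {c, e} — c (Alice) has c→h; e (Alice) has e→f.
A3 = A2; e.g. d (Bob) can still go to j. Fixed point.
Alice's winning region = {c, e, f, h, k}.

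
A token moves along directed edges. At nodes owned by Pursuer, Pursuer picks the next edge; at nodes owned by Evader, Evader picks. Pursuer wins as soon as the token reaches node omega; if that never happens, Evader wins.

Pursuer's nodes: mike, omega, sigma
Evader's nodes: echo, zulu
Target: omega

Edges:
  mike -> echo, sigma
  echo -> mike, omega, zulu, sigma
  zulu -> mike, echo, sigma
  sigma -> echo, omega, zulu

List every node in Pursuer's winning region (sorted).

A0 = {omega}
A1: add {sigma} — sigma (Pursuer) has sigma→omega.
A2: add {mike} — mike (Pursuer) has mike→sigma.
A3 = A2; e.g. echo (Evader) can still go to zulu. Fixed point.
Pursuer's winning region = {mike, omega, sigma}.

mike, omega, sigma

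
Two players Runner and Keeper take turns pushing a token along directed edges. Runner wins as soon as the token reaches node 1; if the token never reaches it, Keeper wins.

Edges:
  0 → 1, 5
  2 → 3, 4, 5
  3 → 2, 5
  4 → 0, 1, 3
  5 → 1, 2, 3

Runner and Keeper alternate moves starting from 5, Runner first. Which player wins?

Track states (vertex, player-to-move).
A0 = {(1,Runner), (1,Keeper)}
A1: add {(0,Runner), (4,Runner), (5,Runner)}.
(5,Runner) ∈ A1 ⇒ Runner forces the target.

Runner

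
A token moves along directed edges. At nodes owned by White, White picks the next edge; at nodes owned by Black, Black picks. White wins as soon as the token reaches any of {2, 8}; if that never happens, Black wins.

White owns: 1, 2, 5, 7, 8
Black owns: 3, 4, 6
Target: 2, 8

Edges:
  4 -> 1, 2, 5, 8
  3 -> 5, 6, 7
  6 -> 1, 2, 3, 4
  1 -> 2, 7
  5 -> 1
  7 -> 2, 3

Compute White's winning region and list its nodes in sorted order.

1, 2, 4, 5, 7, 8

A0 = {2, 8}
A1: add {1, 7} — 1 (White) has 1→2; 7 (White) has 7→2.
A2: add {5} — 5 (White) has 5→1.
A3: add {4} — 4 (Black): all of {1, 2, 5, 8} already in.
A4 = A3; e.g. 3 (Black) can still go to 6. Fixed point.
White's winning region = {1, 2, 4, 5, 7, 8}.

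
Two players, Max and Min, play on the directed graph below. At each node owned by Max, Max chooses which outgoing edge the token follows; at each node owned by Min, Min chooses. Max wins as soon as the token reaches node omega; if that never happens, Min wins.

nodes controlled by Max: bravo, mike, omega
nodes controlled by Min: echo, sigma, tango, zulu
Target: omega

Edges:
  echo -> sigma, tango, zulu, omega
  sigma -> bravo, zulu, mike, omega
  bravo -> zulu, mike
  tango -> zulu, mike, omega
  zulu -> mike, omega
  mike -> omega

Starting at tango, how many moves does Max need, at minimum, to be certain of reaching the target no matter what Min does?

A0 = {omega}
A1: add {mike} — mike (Max) has mike→omega.
A2: add {bravo, zulu} — bravo (Max) has bravo→mike; zulu (Min): all of {mike, omega} already in.
A3: add {sigma, tango} — sigma (Min): all of {bravo, zulu, mike, omega} already in; tango (Min): all of {zulu, mike, omega} already in.
tango enters the attractor at level 3, so Max can force the target in 3 moves from there.

3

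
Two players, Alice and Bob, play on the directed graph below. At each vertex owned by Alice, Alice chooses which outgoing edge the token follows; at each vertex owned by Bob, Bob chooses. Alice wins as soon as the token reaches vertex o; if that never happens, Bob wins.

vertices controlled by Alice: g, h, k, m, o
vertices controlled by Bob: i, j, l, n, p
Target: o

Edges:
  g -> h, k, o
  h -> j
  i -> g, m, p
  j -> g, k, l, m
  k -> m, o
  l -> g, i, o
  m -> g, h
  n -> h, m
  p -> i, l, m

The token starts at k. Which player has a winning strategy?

Alice

A0 = {o}
A1: add {g, k} — g (Alice) has g→o; k (Alice) has k→o.
k ∈ A1, so Alice can force the target.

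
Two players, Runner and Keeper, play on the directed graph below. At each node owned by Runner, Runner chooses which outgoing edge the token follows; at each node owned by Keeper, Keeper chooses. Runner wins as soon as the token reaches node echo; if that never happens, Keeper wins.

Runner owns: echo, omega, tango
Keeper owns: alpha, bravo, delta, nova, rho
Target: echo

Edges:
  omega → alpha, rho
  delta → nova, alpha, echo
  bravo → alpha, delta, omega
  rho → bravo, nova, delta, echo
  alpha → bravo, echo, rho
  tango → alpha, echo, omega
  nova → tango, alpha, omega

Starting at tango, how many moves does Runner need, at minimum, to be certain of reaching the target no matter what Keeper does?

A0 = {echo}
A1: add {tango} — tango (Runner) has tango→echo.
A2 = A1; e.g. bravo (Keeper) can still go to alpha. Fixed point.
tango enters the attractor at level 1, so Runner can force the target in 1 move from there.

1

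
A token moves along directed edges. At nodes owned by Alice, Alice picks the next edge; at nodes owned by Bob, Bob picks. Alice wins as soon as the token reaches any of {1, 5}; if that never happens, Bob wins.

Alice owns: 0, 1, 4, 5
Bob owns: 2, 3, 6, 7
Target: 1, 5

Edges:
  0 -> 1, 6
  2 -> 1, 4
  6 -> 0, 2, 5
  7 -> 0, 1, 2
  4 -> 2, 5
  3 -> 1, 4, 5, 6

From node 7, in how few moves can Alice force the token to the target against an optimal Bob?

A0 = {1, 5}
A1: add {0, 4} — 0 (Alice) has 0→1; 4 (Alice) has 4→5.
A2: add {2} — 2 (Bob): all of {1, 4} already in.
A3: add {6, 7} — 6 (Bob): all of {0, 2, 5} already in; 7 (Bob): all of {0, 1, 2} already in.
7 enters the attractor at level 3, so Alice can force the target in 3 moves from there.

3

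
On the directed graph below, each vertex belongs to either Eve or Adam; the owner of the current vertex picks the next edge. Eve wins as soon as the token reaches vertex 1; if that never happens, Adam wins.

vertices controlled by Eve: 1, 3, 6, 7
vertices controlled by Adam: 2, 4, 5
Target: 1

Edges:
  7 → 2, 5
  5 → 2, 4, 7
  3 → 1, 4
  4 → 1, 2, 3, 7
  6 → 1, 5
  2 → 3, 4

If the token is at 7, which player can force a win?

Adam

A0 = {1}
A1: add {3, 6} — 3 (Eve) has 3→1; 6 (Eve) has 6→1.
A2 = A1; e.g. 2 (Adam) can still go to 4. Fixed point.
7 never enters the attractor, so Adam can avoid the target forever.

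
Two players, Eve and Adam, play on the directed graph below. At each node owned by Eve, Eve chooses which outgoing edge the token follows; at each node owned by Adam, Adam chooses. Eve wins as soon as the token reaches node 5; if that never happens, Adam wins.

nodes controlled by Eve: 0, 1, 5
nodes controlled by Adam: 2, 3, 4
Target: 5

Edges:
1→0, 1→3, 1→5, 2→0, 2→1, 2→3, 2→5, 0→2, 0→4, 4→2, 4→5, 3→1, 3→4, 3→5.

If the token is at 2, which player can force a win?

A0 = {5}
A1: add {1} — 1 (Eve) has 1→5.
A2 = A1; e.g. 0 (Eve) has no edge into A1. Fixed point.
2 never enters the attractor, so Adam can avoid the target forever.

Adam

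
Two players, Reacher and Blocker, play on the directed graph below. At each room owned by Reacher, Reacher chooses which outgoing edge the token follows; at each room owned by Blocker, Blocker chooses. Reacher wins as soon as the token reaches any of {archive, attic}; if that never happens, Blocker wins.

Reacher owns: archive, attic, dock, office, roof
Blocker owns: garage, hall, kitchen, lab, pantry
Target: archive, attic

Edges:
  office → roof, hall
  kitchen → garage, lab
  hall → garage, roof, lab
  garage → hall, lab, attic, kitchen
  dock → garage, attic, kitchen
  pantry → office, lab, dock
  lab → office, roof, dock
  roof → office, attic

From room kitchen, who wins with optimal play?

Blocker

A0 = {archive, attic}
A1: add {dock, roof} — roof (Reacher) has roof→attic; dock (Reacher) has dock→attic.
A2: add {office} — office (Reacher) has office→roof.
A3: add {lab} — lab (Blocker): all of {office, roof, dock} already in.
A4: add {pantry} — pantry (Blocker): all of {office, lab, dock} already in.
A5 = A4; e.g. garage (Blocker) can still go to hall. Fixed point.
kitchen never enters the attractor, so Blocker can avoid the target forever.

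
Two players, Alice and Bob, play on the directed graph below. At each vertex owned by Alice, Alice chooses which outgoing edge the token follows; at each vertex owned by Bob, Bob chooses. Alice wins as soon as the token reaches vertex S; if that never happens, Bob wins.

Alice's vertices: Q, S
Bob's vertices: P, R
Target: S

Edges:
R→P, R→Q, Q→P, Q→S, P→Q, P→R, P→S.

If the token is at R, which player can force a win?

A0 = {S}
A1: add {Q} — Q (Alice) has Q→S.
A2 = A1; e.g. P (Bob) can still go to R. Fixed point.
R never enters the attractor, so Bob can avoid the target forever.

Bob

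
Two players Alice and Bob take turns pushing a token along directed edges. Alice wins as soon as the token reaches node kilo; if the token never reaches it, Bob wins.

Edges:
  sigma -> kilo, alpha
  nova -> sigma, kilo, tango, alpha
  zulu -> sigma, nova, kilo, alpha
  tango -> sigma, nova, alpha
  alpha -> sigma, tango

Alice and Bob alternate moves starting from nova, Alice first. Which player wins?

Alice

Track states (vertex, player-to-move).
A0 = {(kilo,Alice), (kilo,Bob)}
A1: add {(sigma,Alice), (nova,Alice), (zulu,Alice)}.
(nova,Alice) ∈ A1 ⇒ Alice forces the target.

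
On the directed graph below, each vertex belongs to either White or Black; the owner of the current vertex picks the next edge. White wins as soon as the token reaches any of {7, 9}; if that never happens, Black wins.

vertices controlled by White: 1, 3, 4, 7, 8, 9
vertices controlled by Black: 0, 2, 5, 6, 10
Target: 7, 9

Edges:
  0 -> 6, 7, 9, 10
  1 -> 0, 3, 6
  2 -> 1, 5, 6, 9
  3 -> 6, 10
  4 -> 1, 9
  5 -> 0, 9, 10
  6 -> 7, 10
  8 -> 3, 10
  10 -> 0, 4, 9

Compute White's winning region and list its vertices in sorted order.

A0 = {7, 9}
A1: add {4} — 4 (White) has 4→9.
A2 = A1; e.g. 0 (Black) can still go to 6. Fixed point.
White's winning region = {4, 7, 9}.

4, 7, 9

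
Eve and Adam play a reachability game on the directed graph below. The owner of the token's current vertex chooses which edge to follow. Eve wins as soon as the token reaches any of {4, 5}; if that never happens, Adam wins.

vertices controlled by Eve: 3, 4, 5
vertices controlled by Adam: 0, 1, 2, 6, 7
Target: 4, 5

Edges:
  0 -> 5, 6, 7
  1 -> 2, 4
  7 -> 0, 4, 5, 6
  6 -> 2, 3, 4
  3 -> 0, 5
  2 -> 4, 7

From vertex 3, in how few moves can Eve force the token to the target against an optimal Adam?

1

A0 = {4, 5}
A1: add {3} — 3 (Eve) has 3→5.
A2 = A1; e.g. 0 (Adam) can still go to 6. Fixed point.
3 enters the attractor at level 1, so Eve can force the target in 1 move from there.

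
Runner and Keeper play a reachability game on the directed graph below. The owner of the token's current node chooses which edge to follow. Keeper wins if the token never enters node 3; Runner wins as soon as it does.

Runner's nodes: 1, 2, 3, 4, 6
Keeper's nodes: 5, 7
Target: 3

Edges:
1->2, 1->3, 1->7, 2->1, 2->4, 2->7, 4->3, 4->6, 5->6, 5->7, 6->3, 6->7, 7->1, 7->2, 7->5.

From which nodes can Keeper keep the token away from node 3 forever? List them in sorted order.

A0 = {3}
A1: add {1, 4, 6} — 1 (Runner) has 1→3; 4 (Runner) has 4→3; 6 (Runner) has 6→3.
A2: add {2} — 2 (Runner) has 2→1.
A3 = A2; e.g. 5 (Keeper) can still go to 7. Fixed point.
Runner's attractor = {1, 2, 3, 4, 6}; Keeper avoids the target exactly from the complement.

5, 7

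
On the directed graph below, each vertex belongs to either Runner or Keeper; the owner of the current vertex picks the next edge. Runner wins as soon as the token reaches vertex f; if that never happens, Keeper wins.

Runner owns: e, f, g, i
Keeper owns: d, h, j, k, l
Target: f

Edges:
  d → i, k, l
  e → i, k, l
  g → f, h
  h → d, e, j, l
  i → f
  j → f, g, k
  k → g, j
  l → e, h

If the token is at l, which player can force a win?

A0 = {f}
A1: add {g, i} — g (Runner) has g→f; i (Runner) has i→f.
A2: add {e} — e (Runner) has e→i.
A3 = A2; e.g. d (Keeper) can still go to k. Fixed point.
l never enters the attractor, so Keeper can avoid the target forever.

Keeper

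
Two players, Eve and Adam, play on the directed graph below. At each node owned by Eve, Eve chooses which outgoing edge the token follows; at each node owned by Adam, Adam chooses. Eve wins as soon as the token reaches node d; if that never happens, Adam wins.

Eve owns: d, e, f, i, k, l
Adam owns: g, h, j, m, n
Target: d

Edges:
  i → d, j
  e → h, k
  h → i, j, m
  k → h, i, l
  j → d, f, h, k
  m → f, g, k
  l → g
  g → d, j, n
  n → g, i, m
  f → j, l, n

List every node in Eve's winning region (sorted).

d, e, i, k

A0 = {d}
A1: add {i} — i (Eve) has i→d.
A2: add {k} — k (Eve) has k→i.
A3: add {e} — e (Eve) has e→k.
A4 = A3; e.g. f (Eve) has no edge into A3. Fixed point.
Eve's winning region = {d, e, i, k}.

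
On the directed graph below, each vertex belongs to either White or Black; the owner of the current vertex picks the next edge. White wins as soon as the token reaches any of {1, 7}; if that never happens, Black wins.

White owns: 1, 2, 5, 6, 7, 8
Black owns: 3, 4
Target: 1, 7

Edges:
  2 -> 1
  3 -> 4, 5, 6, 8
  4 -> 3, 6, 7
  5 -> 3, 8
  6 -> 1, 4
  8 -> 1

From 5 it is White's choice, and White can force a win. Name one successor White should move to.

8

A0 = {1, 7}
A1: add {2, 6, 8} — 2 (White) has 2→1; 6 (White) has 6→1; 8 (White) has 8→1.
A2: add {5} — 5 (White) has 5→8.
A3 = A2; e.g. 3 (Black) can still go to 4. Fixed point.
From 5, successor 8 is in the attractor (rank 1); the other successor 3 is not.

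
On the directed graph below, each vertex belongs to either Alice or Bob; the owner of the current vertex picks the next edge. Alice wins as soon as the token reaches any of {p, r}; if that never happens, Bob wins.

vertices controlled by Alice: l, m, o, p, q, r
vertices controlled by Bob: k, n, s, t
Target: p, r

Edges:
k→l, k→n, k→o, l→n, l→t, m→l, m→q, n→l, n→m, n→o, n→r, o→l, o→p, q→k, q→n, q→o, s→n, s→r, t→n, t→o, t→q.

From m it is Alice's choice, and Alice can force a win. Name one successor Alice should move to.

A0 = {p, r}
A1: add {o} — o (Alice) has o→p.
A2: add {q} — q (Alice) has q→o.
A3: add {m} — m (Alice) has m→q.
A4 = A3; e.g. k (Bob) can still go to l. Fixed point.
From m, successor q is in the attractor (rank 2); the other successor l is not.

q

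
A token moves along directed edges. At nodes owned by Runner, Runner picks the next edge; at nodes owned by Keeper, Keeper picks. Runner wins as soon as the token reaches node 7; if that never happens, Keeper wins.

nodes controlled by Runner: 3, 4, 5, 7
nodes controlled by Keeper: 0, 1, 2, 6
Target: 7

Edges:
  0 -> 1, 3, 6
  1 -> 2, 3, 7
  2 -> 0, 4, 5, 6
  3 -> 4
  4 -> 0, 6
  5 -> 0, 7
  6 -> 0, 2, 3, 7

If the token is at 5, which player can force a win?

Runner

A0 = {7}
A1: add {5} — 5 (Runner) has 5→7.
A2 = A1; e.g. 0 (Keeper) can still go to 1. Fixed point.
5 ∈ A1, so Runner can force the target.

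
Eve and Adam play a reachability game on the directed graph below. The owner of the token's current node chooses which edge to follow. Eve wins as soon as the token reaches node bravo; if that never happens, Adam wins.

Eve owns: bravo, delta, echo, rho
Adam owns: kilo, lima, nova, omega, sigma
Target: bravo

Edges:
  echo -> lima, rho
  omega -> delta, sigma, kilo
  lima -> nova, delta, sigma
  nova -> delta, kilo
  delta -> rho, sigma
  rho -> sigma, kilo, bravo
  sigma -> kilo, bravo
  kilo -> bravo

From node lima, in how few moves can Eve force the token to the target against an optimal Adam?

A0 = {bravo}
A1: add {kilo, rho} — rho (Eve) has rho→bravo; kilo (Adam): all of {bravo} already in.
A2: add {delta, echo, sigma} — echo (Eve) has echo→rho; delta (Eve) has delta→rho; sigma (Adam): all of {kilo, bravo} already in.
A3: add {nova, omega} — omega (Adam): all of {delta, sigma, kilo} already in; nova (Adam): all of {delta, kilo} already in.
A4: add {lima} — lima (Adam): all of {nova, delta, sigma} already in.
A4 = all vertices. Fixed point.
lima enters the attractor at level 4, so Eve can force the target in 4 moves from there.

4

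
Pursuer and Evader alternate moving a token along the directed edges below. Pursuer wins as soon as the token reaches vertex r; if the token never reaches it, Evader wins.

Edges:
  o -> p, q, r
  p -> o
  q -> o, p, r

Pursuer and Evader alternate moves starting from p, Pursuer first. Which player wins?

Evader

Track states (vertex, player-to-move).
A0 = {(r,Pursuer), (r,Evader)}
A1: add {(o,Pursuer), (q,Pursuer)}.
A2: add {(p,Evader)}.
A3 = A2; e.g. (o,Evader) stays out. (p,Pursuer) never enters ⇒ Evader avoids the target.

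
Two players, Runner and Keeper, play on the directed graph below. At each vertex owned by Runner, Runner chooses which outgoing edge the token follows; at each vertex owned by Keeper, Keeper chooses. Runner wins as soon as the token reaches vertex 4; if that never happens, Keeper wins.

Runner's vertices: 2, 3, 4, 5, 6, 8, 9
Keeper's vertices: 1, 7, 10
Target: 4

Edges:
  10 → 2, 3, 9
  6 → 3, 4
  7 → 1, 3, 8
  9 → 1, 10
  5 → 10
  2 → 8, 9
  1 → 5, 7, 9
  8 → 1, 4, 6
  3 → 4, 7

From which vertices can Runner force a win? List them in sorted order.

A0 = {4}
A1: add {3, 6, 8} — 3 (Runner) has 3→4; 6 (Runner) has 6→4; 8 (Runner) has 8→4.
A2: add {2} — 2 (Runner) has 2→8.
A3 = A2; e.g. 1 (Keeper) can still go to 5. Fixed point.
Runner's winning region = {2, 3, 4, 6, 8}.

2, 3, 4, 6, 8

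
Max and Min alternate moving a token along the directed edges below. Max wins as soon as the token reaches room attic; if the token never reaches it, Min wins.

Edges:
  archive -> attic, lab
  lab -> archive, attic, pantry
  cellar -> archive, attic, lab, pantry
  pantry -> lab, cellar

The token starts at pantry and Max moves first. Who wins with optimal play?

Min

Track states (vertex, player-to-move).
A0 = {(attic,Max), (attic,Min)}
A1: add {(archive,Max), (lab,Max), (cellar,Max)}.
A2: add {(archive,Min), (pantry,Min)}.
A3 = A2; e.g. (lab,Min) stays out. (pantry,Max) never enters ⇒ Min avoids the target.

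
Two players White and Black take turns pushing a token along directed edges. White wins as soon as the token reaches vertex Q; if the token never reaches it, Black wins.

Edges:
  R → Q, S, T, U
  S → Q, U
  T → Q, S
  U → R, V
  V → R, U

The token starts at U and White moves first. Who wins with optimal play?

Black

Track states (vertex, player-to-move).
A0 = {(Q,White), (Q,Black)}
A1: add {(R,White), (S,White), (T,White)}.
A2: add {(T,Black)}.
A3 = A2; e.g. (R,Black) stays out. (U,White) never enters ⇒ Black avoids the target.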